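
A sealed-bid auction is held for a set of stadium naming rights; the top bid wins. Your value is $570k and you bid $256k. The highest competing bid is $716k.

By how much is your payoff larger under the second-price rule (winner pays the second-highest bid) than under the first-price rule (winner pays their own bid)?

Your bid $256k is below $716k, so you lose under either rule.
Payoff is $0k in both cases; difference = $0k.

$0k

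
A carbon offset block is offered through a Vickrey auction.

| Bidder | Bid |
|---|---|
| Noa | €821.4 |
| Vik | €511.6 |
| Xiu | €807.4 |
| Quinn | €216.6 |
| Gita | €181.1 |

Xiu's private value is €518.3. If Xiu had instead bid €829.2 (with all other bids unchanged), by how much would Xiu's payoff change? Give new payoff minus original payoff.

The highest bid among the other bidders is €821.4; Xiu's bid doesn't change that.
Original bid €807.4: Xiu is not highest (top rival bid is €821.4); payoff €0.
Alternative bid €829.2: Xiu is highest, pays the top rival bid €821.4; payoff €518.3 − €821.4 = −€303.1.
Change in payoff = −€303.1 − (€0) = −€303.1.

−€303.1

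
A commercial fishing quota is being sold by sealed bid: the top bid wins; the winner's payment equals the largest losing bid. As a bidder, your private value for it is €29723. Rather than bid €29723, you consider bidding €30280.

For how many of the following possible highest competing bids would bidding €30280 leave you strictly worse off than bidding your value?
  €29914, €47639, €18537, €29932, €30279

3

The deviation hurts exactly when the highest competing bid lies strictly between €29723 and €30280 — overbidding then wins at a price above your value.
€29914: inside the interval → strictly worse (loss €191).
€47639: above both → same outcome either way.
€18537: below both → same outcome either way.
€29932: inside the interval → strictly worse (loss €209).
€30279: inside the interval → strictly worse (loss €556).
Count: 3.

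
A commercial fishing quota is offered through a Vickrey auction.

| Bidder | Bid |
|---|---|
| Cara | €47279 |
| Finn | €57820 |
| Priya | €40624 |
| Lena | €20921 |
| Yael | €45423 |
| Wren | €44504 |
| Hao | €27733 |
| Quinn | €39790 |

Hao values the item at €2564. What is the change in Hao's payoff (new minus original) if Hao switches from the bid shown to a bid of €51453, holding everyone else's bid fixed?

The highest bid among the other bidders is €57820; Hao's bid doesn't change that.
Original bid €27733: Hao is not highest (top rival bid is €57820); payoff €0.
Alternative bid €51453: Hao is not highest (top rival bid is €57820); payoff €0.
Change in payoff = €0 − (€0) = €0.

€0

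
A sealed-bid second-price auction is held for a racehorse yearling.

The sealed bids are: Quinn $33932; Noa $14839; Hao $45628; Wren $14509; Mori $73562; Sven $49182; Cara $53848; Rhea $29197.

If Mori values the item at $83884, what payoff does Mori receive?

Highest bid: Mori at $73562, so Mori wins.
Second-highest bid: Cara at $53848 — that is the price the winner pays.
Mori's payoff = value − price = $83884 − $53848 = $30036.

$30036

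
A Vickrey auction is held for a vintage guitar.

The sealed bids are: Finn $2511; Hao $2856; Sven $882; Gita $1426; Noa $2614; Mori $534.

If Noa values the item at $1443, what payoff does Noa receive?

$0

Highest bid: Hao at $2856, so Hao wins.
Second-highest bid: Noa at $2614 — that is the price the winner pays.
Noa did not win, so Noa pays nothing and receives nothing: payoff $0.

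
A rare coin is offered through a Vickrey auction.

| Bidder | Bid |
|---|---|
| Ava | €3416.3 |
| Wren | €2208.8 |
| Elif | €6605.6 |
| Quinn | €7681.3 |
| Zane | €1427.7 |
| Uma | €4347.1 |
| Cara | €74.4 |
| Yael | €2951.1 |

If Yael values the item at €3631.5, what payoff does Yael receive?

Highest bid: Quinn at €7681.3, so Quinn wins.
Second-highest bid: Elif at €6605.6 — that is the price the winner pays.
Yael did not win, so Yael pays nothing and receives nothing: payoff €0.

€0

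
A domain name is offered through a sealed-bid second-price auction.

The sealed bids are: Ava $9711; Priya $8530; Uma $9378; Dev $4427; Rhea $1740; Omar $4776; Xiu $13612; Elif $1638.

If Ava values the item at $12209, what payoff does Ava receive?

$0

Highest bid: Xiu at $13612, so Xiu wins.
Second-highest bid: Ava at $9711 — that is the price the winner pays.
Ava did not win, so Ava pays nothing and receives nothing: payoff $0.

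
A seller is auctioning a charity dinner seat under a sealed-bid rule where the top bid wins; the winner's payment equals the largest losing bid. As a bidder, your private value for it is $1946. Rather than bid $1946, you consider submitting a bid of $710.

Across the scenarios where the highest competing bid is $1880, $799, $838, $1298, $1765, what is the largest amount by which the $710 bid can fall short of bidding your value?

$1880: truthful gives $66, deviation gives $0 → loss $66.
$799: truthful gives $1147, deviation gives $0 → loss $1147.
$838: truthful gives $1108, deviation gives $0 → loss $1108.
$1298: truthful gives $648, deviation gives $0 → loss $648.
$1765: truthful gives $181, deviation gives $0 → loss $181.
Maximum loss: $1147.

$1147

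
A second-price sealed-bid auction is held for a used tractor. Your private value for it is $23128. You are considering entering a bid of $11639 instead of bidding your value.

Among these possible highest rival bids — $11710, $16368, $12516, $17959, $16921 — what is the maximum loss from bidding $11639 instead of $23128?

$11710: truthful gives $11418, deviation gives $0 → loss $11418.
$16368: truthful gives $6760, deviation gives $0 → loss $6760.
$12516: truthful gives $10612, deviation gives $0 → loss $10612.
$17959: truthful gives $5169, deviation gives $0 → loss $5169.
$16921: truthful gives $6207, deviation gives $0 → loss $6207.
Maximum loss: $11418.

$11418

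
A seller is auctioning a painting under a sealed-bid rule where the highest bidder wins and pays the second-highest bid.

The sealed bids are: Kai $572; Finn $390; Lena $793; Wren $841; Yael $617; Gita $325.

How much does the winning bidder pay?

Highest bid: Wren at $841, so Wren wins.
Second-highest bid: Lena at $793 — that is the price the winner pays.

$793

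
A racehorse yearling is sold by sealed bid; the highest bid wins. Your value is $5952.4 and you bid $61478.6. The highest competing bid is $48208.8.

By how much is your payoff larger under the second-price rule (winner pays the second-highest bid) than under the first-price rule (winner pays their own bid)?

You have the highest bid, so you win under either rule.
Second-price: pay $48208.8 → payoff −$42256.4.
First-price: pay your own bid $61478.6 → payoff −$55526.2.
Difference = −$42256.4 − (−$55526.2) = $13269.8.

$13269.8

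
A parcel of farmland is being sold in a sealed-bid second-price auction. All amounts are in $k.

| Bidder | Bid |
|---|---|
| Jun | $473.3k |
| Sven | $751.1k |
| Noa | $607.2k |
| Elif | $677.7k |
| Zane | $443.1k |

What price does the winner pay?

Highest bid: Sven at $751.1k, so Sven wins.
Second-highest bid: Elif at $677.7k — that is the price the winner pays.

$677.7k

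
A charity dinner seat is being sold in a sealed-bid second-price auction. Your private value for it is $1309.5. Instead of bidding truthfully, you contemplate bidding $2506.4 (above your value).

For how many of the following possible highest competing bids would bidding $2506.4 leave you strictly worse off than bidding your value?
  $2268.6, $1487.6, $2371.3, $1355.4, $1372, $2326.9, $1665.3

7

The deviation hurts exactly when the highest competing bid lies strictly between $1309.5 and $2506.4 — overbidding then wins at a price above your value.
$2268.6: inside the interval → strictly worse (loss $959.1).
$1487.6: inside the interval → strictly worse (loss $178.1).
$2371.3: inside the interval → strictly worse (loss $1061.8).
$1355.4: inside the interval → strictly worse (loss $45.9).
$1372: inside the interval → strictly worse (loss $62.5).
$2326.9: inside the interval → strictly worse (loss $1017.4).
$1665.3: inside the interval → strictly worse (loss $355.8).
Count: 7.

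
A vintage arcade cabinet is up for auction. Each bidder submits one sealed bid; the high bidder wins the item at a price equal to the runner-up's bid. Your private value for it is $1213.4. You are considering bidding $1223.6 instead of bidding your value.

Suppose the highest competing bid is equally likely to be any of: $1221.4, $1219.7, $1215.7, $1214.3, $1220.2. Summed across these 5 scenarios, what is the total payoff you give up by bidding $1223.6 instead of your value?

The deviation costs you only when the competing bid falls strictly between $1213.4 and $1223.6; elsewhere both bids give the same outcome.
$1221.4: truthful payoff $0, deviation payoff −$8 → loss $8.
$1219.7: truthful payoff $0, deviation payoff −$6.3 → loss $6.3.
$1215.7: truthful payoff $0, deviation payoff −$2.3 → loss $2.3.
$1214.3: truthful payoff $0, deviation payoff −$0.9 → loss $0.9.
$1220.2: truthful payoff $0, deviation payoff −$6.8 → loss $6.8.
Total loss = $8 + $6.3 + $2.3 + $0.9 + $6.8 = $24.3.

$24.3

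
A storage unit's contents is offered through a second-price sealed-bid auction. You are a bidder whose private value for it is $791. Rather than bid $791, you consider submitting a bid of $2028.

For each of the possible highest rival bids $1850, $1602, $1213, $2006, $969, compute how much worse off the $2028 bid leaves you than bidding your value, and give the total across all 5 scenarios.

$3685

The deviation costs you only when the competing bid falls strictly between $791 and $2028; elsewhere both bids give the same outcome.
$1850: truthful payoff $0, deviation payoff −$1059 → loss $1059.
$1602: truthful payoff $0, deviation payoff −$811 → loss $811.
$1213: truthful payoff $0, deviation payoff −$422 → loss $422.
$2006: truthful payoff $0, deviation payoff −$1215 → loss $1215.
$969: truthful payoff $0, deviation payoff −$178 → loss $178.
Total loss = $1059 + $811 + $422 + $1215 + $178 = $3685.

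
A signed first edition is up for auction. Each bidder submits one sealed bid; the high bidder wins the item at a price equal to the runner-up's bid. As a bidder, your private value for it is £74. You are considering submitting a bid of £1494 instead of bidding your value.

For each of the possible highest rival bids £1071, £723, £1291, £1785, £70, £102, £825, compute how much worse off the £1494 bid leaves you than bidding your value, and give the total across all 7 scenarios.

The deviation costs you only when the competing bid falls strictly between £74 and £1494; elsewhere both bids give the same outcome.
£1071: truthful payoff £0, deviation payoff −£997 → loss £997.
£723: truthful payoff £0, deviation payoff −£649 → loss £649.
£1291: truthful payoff £0, deviation payoff −£1217 → loss £1217.
£1785: outcomes coincide → loss £0.
£70: outcomes coincide → loss £0.
£102: truthful payoff £0, deviation payoff −£28 → loss £28.
£825: truthful payoff £0, deviation payoff −£751 → loss £751.
Total loss = £997 + £649 + £1217 + £28 + £751 = £3642.

£3642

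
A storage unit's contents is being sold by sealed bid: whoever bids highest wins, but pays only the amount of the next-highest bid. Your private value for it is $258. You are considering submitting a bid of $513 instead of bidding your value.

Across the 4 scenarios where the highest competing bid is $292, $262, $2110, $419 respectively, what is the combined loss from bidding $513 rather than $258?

The deviation costs you only when the competing bid falls strictly between $258 and $513; elsewhere both bids give the same outcome.
$292: truthful payoff $0, deviation payoff −$34 → loss $34.
$262: truthful payoff $0, deviation payoff −$4 → loss $4.
$2110: outcomes coincide → loss $0.
$419: truthful payoff $0, deviation payoff −$161 → loss $161.
Total loss = $34 + $4 + $161 = $199.
Truthful bidding weakly dominates here: raising your bid can only win items priced above your value, and lowering it can only forfeit items priced below.

$199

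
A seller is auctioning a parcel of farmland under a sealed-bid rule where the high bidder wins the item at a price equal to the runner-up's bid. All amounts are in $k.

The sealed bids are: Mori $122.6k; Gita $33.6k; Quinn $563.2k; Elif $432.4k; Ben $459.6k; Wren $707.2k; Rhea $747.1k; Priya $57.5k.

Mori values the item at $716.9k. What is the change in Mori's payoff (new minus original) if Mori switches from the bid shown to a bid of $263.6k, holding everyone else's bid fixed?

$0k

The highest bid among the other bidders is $747.1k; Mori's bid doesn't change that.
Original bid $122.6k: Mori is not highest (top rival bid is $747.1k); payoff $0k.
Alternative bid $263.6k: Mori is not highest (top rival bid is $747.1k); payoff $0k.
Change in payoff = $0k − ($0k) = $0k.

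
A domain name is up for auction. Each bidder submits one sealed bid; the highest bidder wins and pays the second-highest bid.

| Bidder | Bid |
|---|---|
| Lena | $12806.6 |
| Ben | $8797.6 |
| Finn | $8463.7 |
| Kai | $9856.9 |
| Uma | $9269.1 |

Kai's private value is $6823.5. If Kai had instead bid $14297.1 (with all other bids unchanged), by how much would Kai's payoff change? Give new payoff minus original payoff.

−$5983.1

The highest bid among the other bidders is $12806.6; Kai's bid doesn't change that.
Original bid $9856.9: Kai is not highest (top rival bid is $12806.6); payoff $0.
Alternative bid $14297.1: Kai is highest, pays the top rival bid $12806.6; payoff $6823.5 − $12806.6 = −$5983.1.
Change in payoff = −$5983.1 − ($0) = −$5983.1.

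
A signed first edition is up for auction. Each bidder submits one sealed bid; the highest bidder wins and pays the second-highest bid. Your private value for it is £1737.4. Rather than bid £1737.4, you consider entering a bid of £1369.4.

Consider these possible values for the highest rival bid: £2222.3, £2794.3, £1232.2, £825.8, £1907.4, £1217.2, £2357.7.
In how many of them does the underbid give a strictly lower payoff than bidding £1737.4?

0

The deviation hurts exactly when the highest competing bid lies strictly between £1369.4 and £1737.4 — underbidding then forfeits a profitable win.
£2222.3: above both → same outcome either way.
£2794.3: above both → same outcome either way.
£1232.2: below both → same outcome either way.
£825.8: below both → same outcome either way.
£1907.4: above both → same outcome either way.
£1217.2: below both → same outcome either way.
£2357.7: above both → same outcome either way.
Count: 0.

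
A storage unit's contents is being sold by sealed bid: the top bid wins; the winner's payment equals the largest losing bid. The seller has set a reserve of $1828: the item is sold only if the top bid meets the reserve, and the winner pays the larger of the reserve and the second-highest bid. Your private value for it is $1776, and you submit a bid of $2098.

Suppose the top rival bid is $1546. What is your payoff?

−$52

Your bid $2098 is the highest and exceeds the reserve.
Price = max(second-highest bid, reserve) = max($1546, $1828) = $1828.
Payoff = $1776 − $1828 = −$52.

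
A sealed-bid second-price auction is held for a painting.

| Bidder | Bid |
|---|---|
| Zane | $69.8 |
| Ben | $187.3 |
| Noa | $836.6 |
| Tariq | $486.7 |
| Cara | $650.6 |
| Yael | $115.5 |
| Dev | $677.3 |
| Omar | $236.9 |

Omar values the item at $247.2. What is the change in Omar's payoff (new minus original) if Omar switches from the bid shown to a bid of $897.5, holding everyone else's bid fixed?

−$589.4

The highest bid among the other bidders is $836.6; Omar's bid doesn't change that.
Original bid $236.9: Omar is not highest (top rival bid is $836.6); payoff $0.
Alternative bid $897.5: Omar is highest, pays the top rival bid $836.6; payoff $247.2 − $836.6 = −$589.4.
Change in payoff = −$589.4 − ($0) = −$589.4.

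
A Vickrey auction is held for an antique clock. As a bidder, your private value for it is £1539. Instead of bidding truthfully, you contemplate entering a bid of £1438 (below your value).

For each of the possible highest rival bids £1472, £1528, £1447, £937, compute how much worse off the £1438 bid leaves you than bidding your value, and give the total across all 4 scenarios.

£170

The deviation costs you only when the competing bid falls strictly between £1438 and £1539; elsewhere both bids give the same outcome.
£1472: truthful payoff £67, deviation payoff £0 → loss £67.
£1528: truthful payoff £11, deviation payoff £0 → loss £11.
£1447: truthful payoff £92, deviation payoff £0 → loss £92.
£937: outcomes coincide → loss £0.
Total loss = £67 + £11 + £92 = £170.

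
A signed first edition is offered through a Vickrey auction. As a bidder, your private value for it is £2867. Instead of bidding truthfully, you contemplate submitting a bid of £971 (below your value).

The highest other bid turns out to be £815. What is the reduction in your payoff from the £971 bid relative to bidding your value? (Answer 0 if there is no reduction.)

Bidding your value £2867: you win (since £2867 > £815) and pay £815. Payoff £2052.
Bidding £971: you win and pay £815. Payoff £2867 − £815 = £2052.
Difference = £2052 − £2052 = £0; both bids lead to the same outcome because the competing bid is below both your value and your alternative bid.

£0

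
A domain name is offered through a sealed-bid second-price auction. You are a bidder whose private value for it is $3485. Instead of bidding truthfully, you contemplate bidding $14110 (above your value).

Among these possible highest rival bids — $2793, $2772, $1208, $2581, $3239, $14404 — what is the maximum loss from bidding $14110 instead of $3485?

$0

$2793: same outcome either way → loss $0.
$2772: same outcome either way → loss $0.
$1208: same outcome either way → loss $0.
$2581: same outcome either way → loss $0.
$3239: same outcome either way → loss $0.
$14404: same outcome either way → loss $0.
Maximum loss: $0.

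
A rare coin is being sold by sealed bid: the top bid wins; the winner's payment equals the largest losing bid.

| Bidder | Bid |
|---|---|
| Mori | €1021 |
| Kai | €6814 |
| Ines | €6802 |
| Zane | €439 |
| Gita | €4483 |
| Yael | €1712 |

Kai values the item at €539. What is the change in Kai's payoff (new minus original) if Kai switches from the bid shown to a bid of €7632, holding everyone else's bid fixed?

The highest bid among the other bidders is €6802; Kai's bid doesn't change that.
Original bid €6814: Kai is highest, pays the top rival bid €6802; payoff €539 − €6802 = −€6263.
Alternative bid €7632: Kai is highest, pays the top rival bid €6802; payoff €539 − €6802 = −€6263.
Change in payoff = −€6263 − (−€6263) = €0.

€0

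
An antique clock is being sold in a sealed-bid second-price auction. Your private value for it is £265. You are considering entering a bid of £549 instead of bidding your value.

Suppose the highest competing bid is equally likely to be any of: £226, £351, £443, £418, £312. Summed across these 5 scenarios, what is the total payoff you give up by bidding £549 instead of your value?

£464

The deviation costs you only when the competing bid falls strictly between £265 and £549; elsewhere both bids give the same outcome.
£226: outcomes coincide → loss £0.
£351: truthful payoff £0, deviation payoff −£86 → loss £86.
£443: truthful payoff £0, deviation payoff −£178 → loss £178.
£418: truthful payoff £0, deviation payoff −£153 → loss £153.
£312: truthful payoff £0, deviation payoff −£47 → loss £47.
Total loss = £86 + £178 + £153 + £47 = £464.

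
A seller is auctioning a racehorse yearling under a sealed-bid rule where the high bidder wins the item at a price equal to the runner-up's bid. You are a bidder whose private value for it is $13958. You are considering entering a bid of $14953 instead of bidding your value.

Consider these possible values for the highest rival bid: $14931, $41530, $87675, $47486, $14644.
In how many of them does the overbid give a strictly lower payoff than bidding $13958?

2

The deviation hurts exactly when the highest competing bid lies strictly between $13958 and $14953 — overbidding then wins at a price above your value.
$14931: inside the interval → strictly worse (loss $973).
$41530: above both → same outcome either way.
$87675: above both → same outcome either way.
$47486: above both → same outcome either way.
$14644: inside the interval → strictly worse (loss $686).
Count: 2.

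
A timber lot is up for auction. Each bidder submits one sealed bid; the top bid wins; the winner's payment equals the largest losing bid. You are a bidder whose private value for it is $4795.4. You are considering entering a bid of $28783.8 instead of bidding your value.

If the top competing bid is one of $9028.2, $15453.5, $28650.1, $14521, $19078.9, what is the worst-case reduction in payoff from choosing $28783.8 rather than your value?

$23854.7

$9028.2: truthful gives $0, deviation gives −$4232.8 → loss $4232.8.
$15453.5: truthful gives $0, deviation gives −$10658.1 → loss $10658.1.
$28650.1: truthful gives $0, deviation gives −$23854.7 → loss $23854.7.
$14521: truthful gives $0, deviation gives −$9725.6 → loss $9725.6.
$19078.9: truthful gives $0, deviation gives −$14283.5 → loss $14283.5.
Maximum loss: $23854.7.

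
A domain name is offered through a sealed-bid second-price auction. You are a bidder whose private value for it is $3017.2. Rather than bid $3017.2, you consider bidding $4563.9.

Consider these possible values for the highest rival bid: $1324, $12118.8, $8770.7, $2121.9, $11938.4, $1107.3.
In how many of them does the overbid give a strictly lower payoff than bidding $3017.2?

The deviation hurts exactly when the highest competing bid lies strictly between $3017.2 and $4563.9 — overbidding then wins at a price above your value.
$1324: below both → same outcome either way.
$12118.8: above both → same outcome either way.
$8770.7: above both → same outcome either way.
$2121.9: below both → same outcome either way.
$11938.4: above both → same outcome either way.
$1107.3: below both → same outcome either way.
Count: 0.

0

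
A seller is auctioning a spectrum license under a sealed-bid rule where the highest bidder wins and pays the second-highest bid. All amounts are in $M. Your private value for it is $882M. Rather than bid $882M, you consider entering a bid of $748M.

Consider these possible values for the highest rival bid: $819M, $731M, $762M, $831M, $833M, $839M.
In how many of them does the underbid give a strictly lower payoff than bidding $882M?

5

The deviation hurts exactly when the highest competing bid lies strictly between $748M and $882M — underbidding then forfeits a profitable win.
$819M: inside the interval → strictly worse (loss $63M).
$731M: below both → same outcome either way.
$762M: inside the interval → strictly worse (loss $120M).
$831M: inside the interval → strictly worse (loss $51M).
$833M: inside the interval → strictly worse (loss $49M).
$839M: inside the interval → strictly worse (loss $43M).
Count: 5.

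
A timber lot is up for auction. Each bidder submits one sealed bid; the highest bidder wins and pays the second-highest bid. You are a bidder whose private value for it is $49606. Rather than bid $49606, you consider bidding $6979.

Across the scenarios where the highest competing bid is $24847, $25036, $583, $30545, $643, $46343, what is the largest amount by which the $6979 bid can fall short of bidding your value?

$24847: truthful gives $24759, deviation gives $0 → loss $24759.
$25036: truthful gives $24570, deviation gives $0 → loss $24570.
$583: same outcome either way → loss $0.
$30545: truthful gives $19061, deviation gives $0 → loss $19061.
$643: same outcome either way → loss $0.
$46343: truthful gives $3263, deviation gives $0 → loss $3263.
Maximum loss: $24759.

$24759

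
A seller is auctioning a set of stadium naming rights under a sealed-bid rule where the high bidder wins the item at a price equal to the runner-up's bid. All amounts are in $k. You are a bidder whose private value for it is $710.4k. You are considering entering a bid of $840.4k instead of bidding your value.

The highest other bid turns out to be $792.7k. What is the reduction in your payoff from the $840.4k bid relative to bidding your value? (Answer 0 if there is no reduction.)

Bidding your value $710.4k: you lose (since $710.4k < $792.7k). Payoff $0k.
Bidding $840.4k: you win and pay $792.7k. Payoff $710.4k − $792.7k = −$82.3k.
The competing bid $792.7k lies between your value and your inflated bid, so overbidding wins an item priced above your value.
Loss from deviating = $0k − (−$82.3k) = $82.3k.

$82.3k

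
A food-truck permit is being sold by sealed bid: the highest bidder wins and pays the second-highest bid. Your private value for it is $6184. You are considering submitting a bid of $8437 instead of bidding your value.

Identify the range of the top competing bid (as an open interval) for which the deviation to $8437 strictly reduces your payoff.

If the competing bid is below $6184, both bids win at the same price — no difference.
If it is above $8437, both bids lose — no difference.
If it lies strictly between $6184 and $8437, bidding your value loses (payoff 0) while bidding $8437 wins at a price above your value (payoff negative).
So the deviation strictly hurts on the open interval ($6184, $8437).

($6184, $8437)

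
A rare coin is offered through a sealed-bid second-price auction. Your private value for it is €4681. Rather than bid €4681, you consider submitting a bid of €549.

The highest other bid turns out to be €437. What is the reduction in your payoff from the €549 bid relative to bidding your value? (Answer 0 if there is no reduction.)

€0

Bidding your value €4681: you win (since €4681 > €437) and pay €437. Payoff €4244.
Bidding €549: you win and pay €437. Payoff €4681 − €437 = €4244.
Difference = €4244 − €4244 = €0; both bids lead to the same outcome because the competing bid is below both your value and your alternative bid.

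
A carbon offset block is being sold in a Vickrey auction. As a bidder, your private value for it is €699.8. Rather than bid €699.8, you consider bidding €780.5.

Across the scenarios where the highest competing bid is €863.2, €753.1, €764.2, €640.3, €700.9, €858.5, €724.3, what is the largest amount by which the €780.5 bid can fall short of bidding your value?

€64.4

€863.2: same outcome either way → loss €0.
€753.1: truthful gives €0, deviation gives −€53.3 → loss €53.3.
€764.2: truthful gives €0, deviation gives −€64.4 → loss €64.4.
€640.3: same outcome either way → loss €0.
€700.9: truthful gives €0, deviation gives −€1.1 → loss €1.1.
€858.5: same outcome either way → loss €0.
€724.3: truthful gives €0, deviation gives −€24.5 → loss €24.5.
Maximum loss: €64.4.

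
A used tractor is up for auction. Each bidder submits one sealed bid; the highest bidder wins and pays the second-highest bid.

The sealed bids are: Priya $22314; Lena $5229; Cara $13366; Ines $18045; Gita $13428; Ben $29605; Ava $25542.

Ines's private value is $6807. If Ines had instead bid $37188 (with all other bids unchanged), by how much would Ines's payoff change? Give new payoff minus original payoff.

The highest bid among the other bidders is $29605; Ines's bid doesn't change that.
Original bid $18045: Ines is not highest (top rival bid is $29605); payoff $0.
Alternative bid $37188: Ines is highest, pays the top rival bid $29605; payoff $6807 − $29605 = −$22798.
Change in payoff = −$22798 − ($0) = −$22798.

−$22798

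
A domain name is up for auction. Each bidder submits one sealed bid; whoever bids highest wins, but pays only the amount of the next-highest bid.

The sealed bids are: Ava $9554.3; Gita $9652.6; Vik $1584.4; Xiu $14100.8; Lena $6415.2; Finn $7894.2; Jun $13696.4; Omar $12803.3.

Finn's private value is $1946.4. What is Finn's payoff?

Highest bid: Xiu at $14100.8, so Xiu wins.
Second-highest bid: Jun at $13696.4 — that is the price the winner pays.
Finn did not win, so Finn pays nothing and receives nothing: payoff $0.

$0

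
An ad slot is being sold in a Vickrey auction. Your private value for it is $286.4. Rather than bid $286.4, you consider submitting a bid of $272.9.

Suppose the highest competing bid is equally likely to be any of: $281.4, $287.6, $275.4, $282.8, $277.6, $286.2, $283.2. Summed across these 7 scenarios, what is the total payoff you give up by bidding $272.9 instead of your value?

The deviation costs you only when the competing bid falls strictly between $272.9 and $286.4; elsewhere both bids give the same outcome.
$281.4: truthful payoff $5, deviation payoff $0 → loss $5.
$287.6: outcomes coincide → loss $0.
$275.4: truthful payoff $11, deviation payoff $0 → loss $11.
$282.8: truthful payoff $3.6, deviation payoff $0 → loss $3.6.
$277.6: truthful payoff $8.8, deviation payoff $0 → loss $8.8.
$286.2: truthful payoff $0.2, deviation payoff $0 → loss $0.2.
$283.2: truthful payoff $3.2, deviation payoff $0 → loss $3.2.
Total loss = $5 + $11 + $3.6 + $8.8 + $0.2 + $3.2 = $31.8.

$31.8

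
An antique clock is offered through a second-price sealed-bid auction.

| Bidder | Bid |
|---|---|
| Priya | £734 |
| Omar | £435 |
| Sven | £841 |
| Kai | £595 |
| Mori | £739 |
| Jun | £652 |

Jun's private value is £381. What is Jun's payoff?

Highest bid: Sven at £841, so Sven wins.
Second-highest bid: Mori at £739 — that is the price the winner pays.
Jun did not win, so Jun pays nothing and receives nothing: payoff £0.

£0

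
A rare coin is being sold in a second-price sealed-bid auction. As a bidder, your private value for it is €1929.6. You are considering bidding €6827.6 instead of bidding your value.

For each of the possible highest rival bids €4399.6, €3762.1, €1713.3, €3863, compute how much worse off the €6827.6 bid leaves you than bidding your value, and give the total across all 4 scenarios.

€6235.9

The deviation costs you only when the competing bid falls strictly between €1929.6 and €6827.6; elsewhere both bids give the same outcome.
€4399.6: truthful payoff €0, deviation payoff −€2470 → loss €2470.
€3762.1: truthful payoff €0, deviation payoff −€1832.5 → loss €1832.5.
€1713.3: outcomes coincide → loss €0.
€3863: truthful payoff €0, deviation payoff −€1933.4 → loss €1933.4.
Total loss = €2470 + €1832.5 + €1933.4 = €6235.9.
In a second-price auction your bid sets only whether you win, not what you pay, so bidding your true value is weakly dominant.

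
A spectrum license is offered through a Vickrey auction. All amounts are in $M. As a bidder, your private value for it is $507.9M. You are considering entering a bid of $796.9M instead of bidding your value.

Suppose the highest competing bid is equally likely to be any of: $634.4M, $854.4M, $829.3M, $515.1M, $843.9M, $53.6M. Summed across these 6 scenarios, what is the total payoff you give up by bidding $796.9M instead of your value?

$133.7M

The deviation costs you only when the competing bid falls strictly between $507.9M and $796.9M; elsewhere both bids give the same outcome.
$634.4M: truthful payoff $0M, deviation payoff −$126.5M → loss $126.5M.
$854.4M: outcomes coincide → loss $0M.
$829.3M: outcomes coincide → loss $0M.
$515.1M: truthful payoff $0M, deviation payoff −$7.2M → loss $7.2M.
$843.9M: outcomes coincide → loss $0M.
$53.6M: outcomes coincide → loss $0M.
Total loss = $126.5M + $7.2M = $133.7M.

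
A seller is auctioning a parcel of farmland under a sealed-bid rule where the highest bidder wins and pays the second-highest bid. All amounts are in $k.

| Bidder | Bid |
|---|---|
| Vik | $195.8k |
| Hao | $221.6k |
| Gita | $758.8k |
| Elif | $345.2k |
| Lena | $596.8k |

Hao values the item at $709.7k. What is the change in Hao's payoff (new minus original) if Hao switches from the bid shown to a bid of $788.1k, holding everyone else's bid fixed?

−$49.1k

The highest bid among the other bidders is $758.8k; Hao's bid doesn't change that.
Original bid $221.6k: Hao is not highest (top rival bid is $758.8k); payoff $0k.
Alternative bid $788.1k: Hao is highest, pays the top rival bid $758.8k; payoff $709.7k − $758.8k = −$49.1k.
Change in payoff = −$49.1k − ($0k) = −$49.1k.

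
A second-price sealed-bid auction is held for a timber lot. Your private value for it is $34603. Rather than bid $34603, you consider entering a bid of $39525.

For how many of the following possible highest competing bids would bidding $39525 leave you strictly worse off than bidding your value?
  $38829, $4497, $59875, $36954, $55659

The deviation hurts exactly when the highest competing bid lies strictly between $34603 and $39525 — overbidding then wins at a price above your value.
$38829: inside the interval → strictly worse (loss $4226).
$4497: below both → same outcome either way.
$59875: above both → same outcome either way.
$36954: inside the interval → strictly worse (loss $2351).
$55659: above both → same outcome either way.
Count: 2.

2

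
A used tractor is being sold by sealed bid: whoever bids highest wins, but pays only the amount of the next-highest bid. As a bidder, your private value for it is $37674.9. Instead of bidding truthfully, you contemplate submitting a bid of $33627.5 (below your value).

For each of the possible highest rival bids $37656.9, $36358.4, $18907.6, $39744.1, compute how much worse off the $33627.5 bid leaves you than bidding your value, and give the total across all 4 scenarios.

$1334.5

The deviation costs you only when the competing bid falls strictly between $33627.5 and $37674.9; elsewhere both bids give the same outcome.
$37656.9: truthful payoff $18, deviation payoff $0 → loss $18.
$36358.4: truthful payoff $1316.5, deviation payoff $0 → loss $1316.5.
$18907.6: outcomes coincide → loss $0.
$39744.1: outcomes coincide → loss $0.
Total loss = $18 + $1316.5 = $1334.5.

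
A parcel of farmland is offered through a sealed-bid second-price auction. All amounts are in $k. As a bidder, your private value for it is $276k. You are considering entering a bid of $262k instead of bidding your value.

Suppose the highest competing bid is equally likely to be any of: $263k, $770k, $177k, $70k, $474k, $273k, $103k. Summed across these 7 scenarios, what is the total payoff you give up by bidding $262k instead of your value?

The deviation costs you only when the competing bid falls strictly between $262k and $276k; elsewhere both bids give the same outcome.
$263k: truthful payoff $13k, deviation payoff $0k → loss $13k.
$770k: outcomes coincide → loss $0k.
$177k: outcomes coincide → loss $0k.
$70k: outcomes coincide → loss $0k.
$474k: outcomes coincide → loss $0k.
$273k: truthful payoff $3k, deviation payoff $0k → loss $3k.
$103k: outcomes coincide → loss $0k.
Total loss = $13k + $3k = $16k.
Truthful bidding weakly dominates here: raising your bid can only win items priced above your value, and lowering it can only forfeit items priced below.

$16k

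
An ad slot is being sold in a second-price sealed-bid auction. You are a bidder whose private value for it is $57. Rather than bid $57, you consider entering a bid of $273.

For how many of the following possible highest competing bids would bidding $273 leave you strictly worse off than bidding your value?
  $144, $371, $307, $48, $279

The deviation hurts exactly when the highest competing bid lies strictly between $57 and $273 — overbidding then wins at a price above your value.
$144: inside the interval → strictly worse (loss $87).
$371: above both → same outcome either way.
$307: above both → same outcome either way.
$48: below both → same outcome either way.
$279: above both → same outcome either way.
Count: 1.

1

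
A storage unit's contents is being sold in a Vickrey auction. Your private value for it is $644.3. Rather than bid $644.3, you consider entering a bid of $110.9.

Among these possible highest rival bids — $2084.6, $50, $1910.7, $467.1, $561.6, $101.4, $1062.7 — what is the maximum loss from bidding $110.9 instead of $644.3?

$177.2

$2084.6: same outcome either way → loss $0.
$50: same outcome either way → loss $0.
$1910.7: same outcome either way → loss $0.
$467.1: truthful gives $177.2, deviation gives $0 → loss $177.2.
$561.6: truthful gives $82.7, deviation gives $0 → loss $82.7.
$101.4: same outcome either way → loss $0.
$1062.7: same outcome either way → loss $0.
Maximum loss: $177.2.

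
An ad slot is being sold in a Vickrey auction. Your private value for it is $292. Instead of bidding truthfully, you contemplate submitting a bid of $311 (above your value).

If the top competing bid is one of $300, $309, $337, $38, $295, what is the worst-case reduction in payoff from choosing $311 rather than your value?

$300: truthful gives $0, deviation gives −$8 → loss $8.
$309: truthful gives $0, deviation gives −$17 → loss $17.
$337: same outcome either way → loss $0.
$38: same outcome either way → loss $0.
$295: truthful gives $0, deviation gives −$3 → loss $3.
Maximum loss: $17.

$17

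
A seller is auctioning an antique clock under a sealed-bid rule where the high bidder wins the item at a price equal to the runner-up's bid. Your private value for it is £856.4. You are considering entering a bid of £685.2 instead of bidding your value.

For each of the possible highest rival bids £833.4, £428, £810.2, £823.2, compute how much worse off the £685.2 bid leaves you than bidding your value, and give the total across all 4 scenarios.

The deviation costs you only when the competing bid falls strictly between £685.2 and £856.4; elsewhere both bids give the same outcome.
£833.4: truthful payoff £23, deviation payoff £0 → loss £23.
£428: outcomes coincide → loss £0.
£810.2: truthful payoff £46.2, deviation payoff £0 → loss £46.2.
£823.2: truthful payoff £33.2, deviation payoff £0 → loss £33.2.
Total loss = £23 + £46.2 + £33.2 = £102.4.

£102.4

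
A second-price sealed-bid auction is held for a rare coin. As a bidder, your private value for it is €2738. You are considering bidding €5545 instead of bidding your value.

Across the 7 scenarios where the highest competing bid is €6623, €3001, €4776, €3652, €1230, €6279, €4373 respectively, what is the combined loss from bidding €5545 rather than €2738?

The deviation costs you only when the competing bid falls strictly between €2738 and €5545; elsewhere both bids give the same outcome.
€6623: outcomes coincide → loss €0.
€3001: truthful payoff €0, deviation payoff −€263 → loss €263.
€4776: truthful payoff €0, deviation payoff −€2038 → loss €2038.
€3652: truthful payoff €0, deviation payoff −€914 → loss €914.
€1230: outcomes coincide → loss €0.
€6279: outcomes coincide → loss €0.
€4373: truthful payoff €0, deviation payoff −€1635 → loss €1635.
Total loss = €263 + €2038 + €914 + €1635 = €4850.
Because the price is fixed by the runner-up's bid, deviating from your value can only change a good outcome into a bad one — never the reverse.

€4850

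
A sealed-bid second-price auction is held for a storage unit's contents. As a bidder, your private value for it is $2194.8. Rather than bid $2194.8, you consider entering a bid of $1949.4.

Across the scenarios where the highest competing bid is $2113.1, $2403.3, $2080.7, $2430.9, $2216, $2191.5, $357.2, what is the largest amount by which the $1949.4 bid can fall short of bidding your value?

$114.1

$2113.1: truthful gives $81.7, deviation gives $0 → loss $81.7.
$2403.3: same outcome either way → loss $0.
$2080.7: truthful gives $114.1, deviation gives $0 → loss $114.1.
$2430.9: same outcome either way → loss $0.
$2216: same outcome either way → loss $0.
$2191.5: truthful gives $3.3, deviation gives $0 → loss $3.3.
$357.2: same outcome either way → loss $0.
Maximum loss: $114.1.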